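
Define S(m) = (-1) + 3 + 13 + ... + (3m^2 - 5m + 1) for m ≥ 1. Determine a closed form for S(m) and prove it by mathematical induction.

We claim S(m) = m(m^2 - m - 1) for all m ≥ 1.
For the base case m = 1: S(1) = -1, and the closed form gives -1. They agree.
Inductive step: suppose the statement holds for some p ≥ 1, so S(p) = p(p^2 - p - 1).
Then S(p+1) = S(p) + (3p^2 + p - 1) = (p(p^2 - p - 1)) + (3p^2 + p - 1).
Simplifying, S(p+1) = (p + 1)(p^2 + p - 1) = (p+1)((p+1)^2 - (p+1) - 1),
which is the closed form with m = p+1.
Hence, by induction on m, the claim holds for every m ≥ 1.

S(m) = m(m^2 - m - 1)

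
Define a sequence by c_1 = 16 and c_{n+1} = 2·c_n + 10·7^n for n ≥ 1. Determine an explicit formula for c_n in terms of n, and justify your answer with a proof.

Computing the first terms: c_1 = 16, c_2 = 102, c_3 = 694. This suggests c_n = 2^n + 2·7^n.
Base case (n = 1): the formula gives 16 = 16 = c_1.
Suppose the result is true for n = p, so c_p = 2^p + 2·7^p.
Then c_{p+1} = 2·c_p + 10·7^p = 2·(2^p + 2·7^p) + 10·7^p = 2^(p + 1) + 2·7^(p + 1),
which is the claimed formula at n = p+1.
By induction, the statement is established for all n ≥ 1.

c_n = 2^n + 2·7^n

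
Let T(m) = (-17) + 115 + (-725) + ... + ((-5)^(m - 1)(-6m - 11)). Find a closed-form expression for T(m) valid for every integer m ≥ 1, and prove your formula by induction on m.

T(m) = (-5)^m(m + 2) - 2

We claim T(m) = (-5)^m(m + 2) - 2 for all m ≥ 1.
Base case (m = 1): T(1) = -17, and the closed form gives -17. They agree.
Suppose the result is true for m = i, so T(i) = (-5)^i(i + 2) - 2.
Then T(i+1) = T(i) + ((-5)^i(-6i - 17)) = ((-5)^i(i + 2) - 2) + ((-5)^i(-6i - 17)).
Simplifying, T(i+1) = -5(-5)^i·i - 15(-5)^i - 2 = (-5)^(i+1)((i+1) + 2) - 2,
which is the closed form with m = i+1.
Hence, by induction on m, the claim holds for every m ≥ 1.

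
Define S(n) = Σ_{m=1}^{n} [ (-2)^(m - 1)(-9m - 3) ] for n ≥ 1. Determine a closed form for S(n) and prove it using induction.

We claim S(n) = (-2)^n(3n + 2) - 2 for all n ≥ 1.
Base case (n = 1): S(1) = -12, and the closed form gives -12. They agree.
Inductive step: suppose the statement holds for some m ≥ 1, so S(m) = (-2)^m(3m + 2) - 2.
Then S(m+1) = S(m) + ((-2)^m(-9m - 12)) = ((-2)^m(3m + 2) - 2) + ((-2)^m(-9m - 12)).
Simplifying, S(m+1) = -6(-2)^m·m - 10(-2)^m - 2 = (-2)^(m+1)(3(m+1) + 2) - 2,
which is the closed form with n = m+1.
This completes the induction.

S(n) = (-2)^n(3n + 2) - 2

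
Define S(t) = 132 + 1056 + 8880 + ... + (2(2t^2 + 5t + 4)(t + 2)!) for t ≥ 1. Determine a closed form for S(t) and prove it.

We claim S(t) = (4t + 2)(t + 3)! - 12 for all t ≥ 1.
For the base case t = 1: S(1) = 132, and the closed form gives 132. They agree.
Inductive step: assume the claim holds for t = i, so S(i) = (4i + 2)(i + 3)! - 12.
Then S(i+1) = S(i) + (2(2i^2 + 9i + 11)(i + 3)!) = ((4i + 2)(i + 3)! - 12) + (2(2i^2 + 9i + 11)(i + 3)!).
Simplifying, S(i+1) = (4(i+1) + 2)((i+1) + 3)! - 12,
which is the closed form with t = i+1.
By induction, the statement is established for all t ≥ 1.

S(t) = (4t + 2)(t + 3)! - 12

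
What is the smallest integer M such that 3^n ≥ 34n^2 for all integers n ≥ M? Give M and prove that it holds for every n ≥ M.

At n = 6: 729 < 1224, so the inequality fails and M ≥ 7. We prove 3^n ≥ 34n^2 for all n ≥ 7.
For the base case n = 7: 3^n = 2187 and 34n^2 = 1666, so 2187 ≥ 1666.
Suppose the result is true for n = j, so 3^j ≥ 34j^2.
Then 3^(j + 1) = 3·(3^j) ≥ 3·(34j^2).
Also, for j ≥ 7 we have 3·(34j^2) ≥ 34(j+1)^2, since 3 ≥ (1 + 1/j)^2 for all j ≥ 7.
Combining, 3^(j + 1) ≥ 34(j+1)^2.
Hence, by induction on n, the claim holds for every n ≥ 7.
Hence the smallest such M is 7.

M = 7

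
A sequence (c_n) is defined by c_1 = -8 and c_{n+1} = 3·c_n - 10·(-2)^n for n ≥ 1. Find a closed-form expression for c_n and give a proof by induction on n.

Computing the first terms: c_1 = -8, c_2 = -4, c_3 = -52. This suggests c_n = -(-2)^(n + 1) - 4·3^(n - 1).
Base case (n = 1): the formula gives -8 = -8 = c_1.
Inductive step: suppose the statement holds for some i ≥ 1, so c_i = -(-2)^(i + 1) - 4·3^(i - 1).
Then c_{i+1} = 3·c_i - 10·(-2)^i = 3·(-(-2)^(i + 1) - 4·3^(i - 1)) - 10·(-2)^i = -(-2)^(i + 2) - 4·3^i = -(-2)^((i+1) + 1) - 4·3^((i+1) - 1),
which is the claimed formula at n = i+1.
Hence, by induction on n, the claim holds for every n ≥ 1.

c_n = -(-2)^(n + 1) - 4·3^(n - 1)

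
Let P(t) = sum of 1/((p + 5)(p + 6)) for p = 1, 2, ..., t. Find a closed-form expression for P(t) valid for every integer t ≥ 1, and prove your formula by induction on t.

We claim P(t) = t/(6(t + 6)) for all t ≥ 1.
For the base case t = 1: P(1) = 1/42, and the closed form gives 1/42. They agree.
Inductive step: suppose the statement holds for some p ≥ 1, so P(p) = p/(6(p + 6)).
Then P(p+1) = P(p) + (1/((p + 6)(p + 7))) = (p/(6(p + 6))) + (1/((p + 6)(p + 7))).
Simplifying, P(p+1) = (p + 1)/(6(p + 7)) = (p+1)/(6((p+1) + 6)),
which is the closed form with t = p+1.
By induction, the statement is established for all t ≥ 1.

P(t) = t/(6(t + 6))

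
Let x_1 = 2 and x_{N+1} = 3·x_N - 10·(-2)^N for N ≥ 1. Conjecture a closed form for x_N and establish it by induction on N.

Computing the first terms: x_1 = 2, x_2 = 26, x_3 = 38. This suggests x_N = -(-2)^(N + 1) + 2·3^N.
For the base case N = 1: the formula gives 2 = 2 = x_1.
Inductive step: assume the claim holds for N = p, so x_p = -(-2)^(p + 1) + 2·3^p.
Then x_{p+1} = 3·x_p - 10·(-2)^p = 3·(-(-2)^(p + 1) + 2·3^p) - 10·(-2)^p = -(-2)^(p + 2) + 2·3^(p + 1) = -(-2)^((p+1) + 1) + 2·3^(p+1),
which is the claimed formula at N = p+1.
Hence, by induction on N, the claim holds for every N ≥ 1.

x_N = -(-2)^(N + 1) + 2·3^N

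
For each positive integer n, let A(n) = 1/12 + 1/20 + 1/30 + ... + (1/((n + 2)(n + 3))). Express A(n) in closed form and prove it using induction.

A(n) = n/(3(n + 3))

We claim A(n) = n/(3(n + 3)) for all n ≥ 1.
When n = 1: A(1) = 1/12, and the closed form gives 1/12. They agree.
For the inductive step, assume it holds for an arbitrary p ≥ 1, so A(p) = p/(3(p + 3)).
Then A(p+1) = A(p) + (1/((p + 3)(p + 4))) = (p/(3(p + 3))) + (1/((p + 3)(p + 4))).
Simplifying, A(p+1) = (p + 1)/(3(p + 4)) = (p+1)/(3((p+1) + 3)),
which is the closed form with n = p+1.
Hence, by induction on n, the claim holds for every n ≥ 1.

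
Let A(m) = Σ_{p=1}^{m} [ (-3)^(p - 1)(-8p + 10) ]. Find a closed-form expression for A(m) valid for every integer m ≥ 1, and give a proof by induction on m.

A(m) = 2(-3)^m(m - 1) + 2

We claim A(m) = 2(-3)^m(m - 1) + 2 for all m ≥ 1.
For the base case m = 1: A(1) = 2, and the closed form gives 2. They agree.
Inductive step: assume the claim holds for m = p, so A(p) = 2(-3)^p(p - 1) + 2.
Then A(p+1) = A(p) + ((-3)^p(-8p + 2)) = (2(-3)^p(p - 1) + 2) + ((-3)^p(-8p + 2)).
Simplifying, A(p+1) = -6(-3)^p·p + 2 = 2(-3)^(p+1)((p+1) - 1) + 2,
which is the closed form with m = p+1.
This completes the induction.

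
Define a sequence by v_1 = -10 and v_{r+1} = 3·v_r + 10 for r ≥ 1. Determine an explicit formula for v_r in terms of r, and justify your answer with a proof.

v_r = -5·3^(r - 1) - 5

Computing the first terms: v_1 = -10, v_2 = -20, v_3 = -50. This suggests v_r = -5·3^(r - 1) - 5.
Base step (r = 1): the formula gives -10 = -10 = v_1.
For the inductive step, assume it holds for an arbitrary k ≥ 1, so v_k = -5·3^(k - 1) - 5.
Then v_{k+1} = 3·v_k + 10 = 3·(-5·3^(k - 1) - 5) + 10 = -5·3^k - 5 = -5·3^((k+1) - 1) - 5,
which is the claimed formula at r = k+1.
Hence, by induction on r, the claim holds for every r ≥ 1.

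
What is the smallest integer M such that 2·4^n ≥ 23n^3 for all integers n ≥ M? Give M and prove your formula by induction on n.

M = 6

At n = 5: 2048 < 2875, so the inequality fails and M ≥ 6. We prove 2·4^n ≥ 23n^3 for all n ≥ 6.
When n = 6: 2·4^n = 8192 and 23n^3 = 4968, so 8192 ≥ 4968.
Inductive step: assume the claim holds for n = j, so 2·4^j ≥ 23j^3.
Then 2·4^(j + 1) = 4·(2·4^j) ≥ 4·(23j^3).
Also, for j ≥ 6 we have 4·(23j^3) ≥ 23(j+1)^3, since 4 ≥ (1 + 1/j)^3 for all j ≥ 6.
Combining, 2·4^(j + 1) ≥ 23(j+1)^3.
Hence, by induction on n, the claim holds for every n ≥ 6.
Hence the smallest such M is 6.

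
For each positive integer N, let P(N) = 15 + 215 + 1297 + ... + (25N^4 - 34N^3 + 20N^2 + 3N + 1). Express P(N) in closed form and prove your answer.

We claim P(N) = N(5N^4 + 4N^3 - 2N^2 + 3N + 5) for all N ≥ 1.
Base step (N = 1): P(1) = 15, and the closed form gives 15. They agree.
Inductive step: suppose the statement holds for some m ≥ 1, so P(m) = m(5m^4 + 4m^3 - 2m^2 + 3m + 5).
Then P(m+1) = P(m) + (25m^4 + 66m^3 + 68m^2 + 41m + 15) = (m(5m^4 + 4m^3 - 2m^2 + 3m + 5)) + (25m^4 + 66m^3 + 68m^2 + 41m + 15).
Simplifying, P(m+1) = (m + 1)(5m^4 + 24m^3 + 40m^2 + 31m + 15) = (m+1)(5(m+1)^4 + 4(m+1)^3 - 2(m+1)^2 + 3(m+1) + 5),
which is the closed form with N = m+1.
By the principle of mathematical induction, the result holds for all N ≥ 1.

P(N) = N(5N^4 + 4N^3 - 2N^2 + 3N + 5)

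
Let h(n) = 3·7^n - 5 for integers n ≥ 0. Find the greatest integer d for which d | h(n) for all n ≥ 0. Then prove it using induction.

Computing the first values: h(0) = -2 and h(1) = 16; gcd(-2, 16) = 2, so d ≤ 2.
We prove 2 | 3·7^n - 5 for all n ≥ 0 by induction on n.
Base step (n = 0): h(0) = -2 = 2·(-1), so 2 | h(0).
Inductive step: suppose the statement holds for some p ≥ 0, i.e. 2 | h(p). Then
h(p+1) = 3·7^(p+1) - 5 = 7·(3·7^p - 5) + 30 = 7·h(p) + 30. The first term is divisible by 2 by the inductive hypothesis, and 30 is divisible by 2. Hence 2 | h(p+1).
Hence, by induction on n, the claim holds for every n ≥ 0.
Therefore the largest such d is 2.

d = 2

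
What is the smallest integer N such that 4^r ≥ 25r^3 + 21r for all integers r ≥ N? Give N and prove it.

At r = 6: 4096 < 5526, so the inequality fails and N ≥ 7. We prove 4^r ≥ 25r^3 + 21r for all r ≥ 7.
For the base case r = 7: 4^r = 16384 and 25r^3 + 21r = 8722, so 16384 ≥ 8722.
Inductive step: suppose the statement holds for some p ≥ 7, so 4^p ≥ 25p^3 + 21p.
Then 4^(p + 1) = 4·(4^p) ≥ 4·(25p^3 + 21p).
Also, for p ≥ 7 we have 4·(25p^3 + 21p) ≥ 25(p+1)^3 + 21(p+1), since 4·(25p^3 + 21p) − (25(p+1)^3 + 21(p+1)) = 75p^3 - 75p^2 - 12p - 46, which is nonnegative for all p ≥ 7.
Combining, 4^(p + 1) ≥ 25(p+1)^3 + 21(p+1).
By induction, the statement is established for all r ≥ 7.
Hence the smallest such N is 7.

N = 7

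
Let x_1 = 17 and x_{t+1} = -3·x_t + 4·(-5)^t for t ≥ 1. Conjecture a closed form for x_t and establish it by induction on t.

x_t = 7(-3)^(t - 1) - 2(-5)^t

Computing the first terms: x_1 = 17, x_2 = -71, x_3 = 313. This suggests x_t = 7(-3)^(t - 1) - 2(-5)^t.
For the base case t = 1: the formula gives 17 = 17 = x_1.
For the inductive step, assume it holds for an arbitrary k ≥ 1, so x_k = 7(-3)^(k - 1) - 2(-5)^k.
Then x_{k+1} = -3·x_k + 4·(-5)^k = -3·(7(-3)^(k - 1) - 2(-5)^k) + 4·(-5)^k = 7(-3)^k - 2(-5)^(k + 1) = 7(-3)^((k+1) - 1) - 2(-5)^(k+1),
which is the claimed formula at t = k+1.
By induction, the statement is established for all t ≥ 1.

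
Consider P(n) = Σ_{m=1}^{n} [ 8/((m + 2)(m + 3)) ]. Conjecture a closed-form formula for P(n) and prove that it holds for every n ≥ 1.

P(n) = 8n/(3(n + 3))

We claim P(n) = 8n/(3(n + 3)) for all n ≥ 1.
For the base case n = 1: P(1) = 2/3, and the closed form gives 2/3. They agree.
Inductive step: suppose the statement holds for some m ≥ 1, so P(m) = 8m/(3(m + 3)).
Then P(m+1) = P(m) + (8/((m + 3)(m + 4))) = (8m/(3(m + 3))) + (8/((m + 3)(m + 4))).
Simplifying, P(m+1) = 8(m + 1)/(3(m + 4)) = 8(m+1)/(3((m+1) + 3)),
which is the closed form with n = m+1.
Hence, by induction on n, the claim holds for every n ≥ 1.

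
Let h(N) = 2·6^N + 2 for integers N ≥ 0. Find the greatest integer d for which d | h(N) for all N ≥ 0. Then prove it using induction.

d = 2

Computing the first values: h(0) = 4 and h(1) = 14; gcd(4, 14) = 2, so d ≤ 2.
We prove 2 | 2·6^N + 2 for all N ≥ 0 by induction on N.
For the base case N = 0: h(0) = 4 = 2·(2), so 2 | h(0).
Suppose the result is true for N = j, i.e. 2 | h(j). Then
h(j+1) = 2·6^(j+1) + 2 = 6·(2·6^j + 2) - 10 = 6·h(j) - 10. The first term is divisible by 2 by the inductive hypothesis, and -10 is divisible by 2. Hence 2 | h(j+1).
This completes the induction.
Therefore the largest such d is 2.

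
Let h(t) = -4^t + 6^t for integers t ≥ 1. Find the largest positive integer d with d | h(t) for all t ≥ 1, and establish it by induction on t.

d = 2

Computing the first values: h(1) = 2 and h(2) = 20; gcd(2, 20) = 2, so d ≤ 2.
We prove 2 | -4^t + 6^t for all t ≥ 1 by induction on t.
For the base case t = 1: h(1) = 2 = 2·(1), so 2 | h(1).
Suppose the result is true for t = r, i.e. 2 | h(r). Then
6^{r+1} − 4^{r+1} = 6·6^r − 4·4^r = 6·(6^r − 4^r) + (2)·4^r. The first term is divisible by 2 by the inductive hypothesis, and the second term (2)·4^r is divisible by 2 since 2 | 2. Hence 2 | h(r+1).
By the principle of mathematical induction, the result holds for all t ≥ 1.
Therefore the largest such d is 2.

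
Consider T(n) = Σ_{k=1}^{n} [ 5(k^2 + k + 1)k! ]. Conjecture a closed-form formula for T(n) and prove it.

We claim T(n) = (5n + 5)(n + 1)! - 5 for all n ≥ 1.
For the base case n = 1: T(1) = 15, and the closed form gives 15. They agree.
Inductive step: assume the claim holds for n = k, so T(k) = (5k + 5)(k + 1)! - 5.
Then T(k+1) = T(k) + (5(k^2 + 3k + 3)(k + 1)!) = ((5k + 5)(k + 1)! - 5) + (5(k^2 + 3k + 3)(k + 1)!).
Simplifying, T(k+1) = (5(k+1) + 5)((k+1) + 1)! - 5,
which is the closed form with n = k+1.
By the principle of mathematical induction, the result holds for all n ≥ 1.

T(n) = (5n + 5)(n + 1)! - 5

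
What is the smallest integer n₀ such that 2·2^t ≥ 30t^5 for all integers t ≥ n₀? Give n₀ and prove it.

At t = 27: 268435456 < 430467210, so the inequality fails and n₀ ≥ 28. We prove 2·2^t ≥ 30t^5 for all t ≥ 28.
Base step (t = 28): 2·2^t = 536870912 and 30t^5 = 516311040, so 536870912 ≥ 516311040.
For the inductive step, assume it holds for an arbitrary m ≥ 28, so 2·2^m ≥ 30m^5.
Then 2·2^(m + 1) = 2·(2·2^m) ≥ 2·(30m^5).
Also, for m ≥ 28 we have 2·(30m^5) ≥ 30(m+1)^5, since 2 ≥ (1 + 1/m)^5 for all m ≥ 28.
Combining, 2·2^(m + 1) ≥ 30(m+1)^5.
This completes the induction.
Hence the smallest such n₀ is 28.

n₀ = 28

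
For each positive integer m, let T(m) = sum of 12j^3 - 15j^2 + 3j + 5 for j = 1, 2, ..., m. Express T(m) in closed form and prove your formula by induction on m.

We claim T(m) = m(3m^3 + m^2 - 3m + 4) for all m ≥ 1.
Base case (m = 1): T(1) = 5, and the closed form gives 5. They agree.
Inductive step: assume the claim holds for m = j, so T(j) = j(3j^3 + j^2 - 3j + 4).
Then T(j+1) = T(j) + (12j^3 + 21j^2 + 9j + 5) = (j(3j^3 + j^2 - 3j + 4)) + (12j^3 + 21j^2 + 9j + 5).
Simplifying, T(j+1) = (j + 1)(3j^3 + 10j^2 + 8j + 5) = (j+1)(3(j+1)^3 + (j+1)^2 - 3(j+1) + 4),
which is the closed form with m = j+1.
This completes the induction.

T(m) = m(3m^3 + m^2 - 3m + 4)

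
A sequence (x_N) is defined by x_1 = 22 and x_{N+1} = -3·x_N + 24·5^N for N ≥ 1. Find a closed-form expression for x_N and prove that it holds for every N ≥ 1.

Computing the first terms: x_1 = 22, x_2 = 54, x_3 = 438. This suggests x_N = 7(-3)^(N - 1) + 3·5^N.
Base case (N = 1): the formula gives 22 = 22 = x_1.
Suppose the result is true for N = r, so x_r = 7(-3)^(r - 1) + 3·5^r.
Then x_{r+1} = -3·x_r + 24·5^r = -3·(7(-3)^(r - 1) + 3·5^r) + 24·5^r = 7(-3)^r + 3·5^(r + 1) = 7(-3)^((r+1) - 1) + 3·5^(r+1),
which is the claimed formula at N = r+1.
This completes the induction.

x_N = 7(-3)^(N - 1) + 3·5^N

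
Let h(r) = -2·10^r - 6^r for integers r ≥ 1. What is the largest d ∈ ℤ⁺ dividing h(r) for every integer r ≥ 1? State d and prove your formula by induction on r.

Computing the first values: h(1) = -26 and h(2) = -236; gcd(-26, -236) = 2, so d ≤ 2.
We prove 2 | -2·10^r - 6^r for all r ≥ 1 by induction on r.
Base step (r = 1): h(1) = -26 = 2·(-13), so 2 | h(1).
Inductive step: suppose the statement holds for some j ≥ 1, i.e. 2 | h(j). Then
h(j+1) − 10·h(j) = (-2·10^(j+1) - 6^(j+1)) − 10·(-2·10^j - 6^j) = (-1)·6^j·(6 − 10) = (4)·6^j. Since 2 | h(j) by the inductive hypothesis, 2 | 10·h(j); and 2 | 4 since 4 = 2·2. Therefore 2 | h(j+1).
This completes the induction.
Therefore the largest such d is 2.

d = 2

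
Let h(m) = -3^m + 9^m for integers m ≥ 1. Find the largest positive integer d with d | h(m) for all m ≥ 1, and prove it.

Computing the first values: h(1) = 6 and h(2) = 72; gcd(6, 72) = 6, so d ≤ 6.
We prove 6 | -3^m + 9^m for all m ≥ 1 by induction on m.
Base step (m = 1): h(1) = 6 = 6·(1), so 6 | h(1).
For the inductive step, assume it holds for an arbitrary r ≥ 1, i.e. 6 | h(r). Then
9^{r+1} − 3^{r+1} = 9·9^r − 3·3^r = 9·(9^r − 3^r) + (6)·3^r. The first term is divisible by 6 by the inductive hypothesis, and the second term (6)·3^r is divisible by 6 since 6 | 6. Hence 6 | h(r+1).
Hence, by induction on m, the claim holds for every m ≥ 1.
Therefore the largest such d is 6.

d = 6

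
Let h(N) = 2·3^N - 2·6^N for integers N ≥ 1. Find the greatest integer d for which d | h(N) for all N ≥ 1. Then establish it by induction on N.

Computing the first values: h(1) = -6 and h(2) = -54; gcd(-6, -54) = 6, so d ≤ 6.
We prove 6 | 2·3^N - 2·6^N for all N ≥ 1 by induction on N.
Base step (N = 1): h(1) = -6 = 6·(-1), so 6 | h(1).
Suppose the result is true for N = m, i.e. 6 | h(m). Then
h(m+1) − 6·h(m) = (2·3^(m+1) - 2·6^(m+1)) − 6·(2·3^m - 2·6^m) = (2)·3^m·(3 − 6) = (-6)·3^m. Since 6 | h(m) by the inductive hypothesis, 6 | 6·h(m); and 6 | -6 since -6 = 6·-1. Therefore 6 | h(m+1).
By induction, the statement is established for all N ≥ 1.
Therefore the largest such d is 6.

d = 6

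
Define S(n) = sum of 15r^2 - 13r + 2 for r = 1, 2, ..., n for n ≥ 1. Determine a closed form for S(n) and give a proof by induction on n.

S(n) = n(5n^2 + n - 2)

We claim S(n) = n(5n^2 + n - 2) for all n ≥ 1.
Base step (n = 1): S(1) = 4, and the closed form gives 4. They agree.
For the inductive step, assume it holds for an arbitrary r ≥ 1, so S(r) = r(5r^2 + r - 2).
Then S(r+1) = S(r) + (15r^2 + 17r + 4) = (r(5r^2 + r - 2)) + (15r^2 + 17r + 4).
Simplifying, S(r+1) = (r + 1)(5r^2 + 11r + 4) = (r+1)(5(r+1)^2 + (r+1) - 2),
which is the closed form with n = r+1.
This completes the induction.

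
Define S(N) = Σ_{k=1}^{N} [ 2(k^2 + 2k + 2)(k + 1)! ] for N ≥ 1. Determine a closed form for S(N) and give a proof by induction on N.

S(N) = (2N + 2)(N + 2)! - 4

We claim S(N) = (2N + 2)(N + 2)! - 4 for all N ≥ 1.
When N = 1: S(1) = 20, and the closed form gives 20. They agree.
Inductive step: assume the claim holds for N = k, so S(k) = (2k + 2)(k + 2)! - 4.
Then S(k+1) = S(k) + (2(k^2 + 4k + 5)(k + 2)!) = ((2k + 2)(k + 2)! - 4) + (2(k^2 + 4k + 5)(k + 2)!).
Simplifying, S(k+1) = (2(k+1) + 2)((k+1) + 2)! - 4,
which is the closed form with N = k+1.
This completes the induction.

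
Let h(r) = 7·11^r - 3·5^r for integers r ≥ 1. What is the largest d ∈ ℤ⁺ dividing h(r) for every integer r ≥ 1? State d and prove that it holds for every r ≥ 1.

d = 2

Computing the first values: h(1) = 62 and h(2) = 772; gcd(62, 772) = 2, so d ≤ 2.
We prove 2 | 7·11^r - 3·5^r for all r ≥ 1 by induction on r.
For the base case r = 1: h(1) = 62 = 2·(31), so 2 | h(1).
For the inductive step, assume it holds for an arbitrary i ≥ 1, i.e. 2 | h(i). Then
h(i+1) − 11·h(i) = (7·11^(i+1) - 3·5^(i+1)) − 11·(7·11^i - 3·5^i) = (-3)·5^i·(5 − 11) = (18)·5^i. Since 2 | h(i) by the inductive hypothesis, 2 | 11·h(i); and 2 | 18 since 18 = 2·9. Therefore 2 | h(i+1).
This completes the induction.
Therefore the largest such d is 2.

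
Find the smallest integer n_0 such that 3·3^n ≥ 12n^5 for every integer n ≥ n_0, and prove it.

At n = 12: 1594323 < 2985984, so the inequality fails and n_0 ≥ 13. We prove 3·3^n ≥ 12n^5 for all n ≥ 13.
For the base case n = 13: 3·3^n = 4782969 and 12n^5 = 4455516, so 4782969 ≥ 4455516.
Inductive step: suppose the statement holds for some m ≥ 13, so 3·3^m ≥ 12m^5.
Then 3·3^(m + 1) = 3·(3·3^m) ≥ 3·(12m^5).
Also, for m ≥ 13 we have 3·(12m^5) ≥ 12(m+1)^5, since 3 ≥ (1 + 1/m)^5 for all m ≥ 13.
Combining, 3·3^(m + 1) ≥ 12(m+1)^5.
This completes the induction.
Hence the smallest such n_0 is 13.

n_0 = 13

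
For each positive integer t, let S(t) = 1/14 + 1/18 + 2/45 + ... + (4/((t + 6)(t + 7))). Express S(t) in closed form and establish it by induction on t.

S(t) = 4t/(7(t + 7))

We claim S(t) = 4t/(7(t + 7)) for all t ≥ 1.
For the base case t = 1: S(1) = 1/14, and the closed form gives 1/14. They agree.
Inductive step: assume the claim holds for t = i, so S(i) = 4i/(7(i + 7)).
Then S(i+1) = S(i) + (4/((i + 7)(i + 8))) = (4i/(7(i + 7))) + (4/((i + 7)(i + 8))).
Simplifying, S(i+1) = 4(i + 1)/(7(i + 8)) = 4(i+1)/(7((i+1) + 7)),
which is the closed form with t = i+1.
Hence, by induction on t, the claim holds for every t ≥ 1.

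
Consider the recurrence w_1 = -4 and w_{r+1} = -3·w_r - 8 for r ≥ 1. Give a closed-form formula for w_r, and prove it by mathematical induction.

Computing the first terms: w_1 = -4, w_2 = 4, w_3 = -20. This suggests w_r = -2(-3)^(r - 1) - 2.
When r = 1: the formula gives -4 = -4 = w_1.
Inductive step: assume the claim holds for r = k, so w_k = -2(-3)^(k - 1) - 2.
Then w_{k+1} = -3·w_k - 8 = -3·(-2(-3)^(k - 1) - 2) - 8 = -2(-3)^k - 2 = -2(-3)^((k+1) - 1) - 2,
which is the claimed formula at r = k+1.
Hence, by induction on r, the claim holds for every r ≥ 1.

w_r = -2(-3)^(r - 1) - 2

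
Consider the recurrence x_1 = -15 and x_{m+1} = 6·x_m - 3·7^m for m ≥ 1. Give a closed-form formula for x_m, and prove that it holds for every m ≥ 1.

Computing the first terms: x_1 = -15, x_2 = -111, x_3 = -813. This suggests x_m = 6^m - 3·7^m.
Base step (m = 1): the formula gives -15 = -15 = x_1.
Inductive step: assume the claim holds for m = j, so x_j = 6^j - 3·7^j.
Then x_{j+1} = 6·x_j - 3·7^j = 6·(6^j - 3·7^j) - 3·7^j = 6^(j + 1) - 3·7^(j + 1),
which is the claimed formula at m = j+1.
This completes the induction.

x_m = 6^m - 3·7^m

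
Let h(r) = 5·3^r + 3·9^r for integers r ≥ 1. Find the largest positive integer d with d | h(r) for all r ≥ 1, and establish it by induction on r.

Computing the first values: h(1) = 42 and h(2) = 288; gcd(42, 288) = 6, so d ≤ 6.
We prove 6 | 5·3^r + 3·9^r for all r ≥ 1 by induction on r.
When r = 1: h(1) = 42 = 6·(7), so 6 | h(1).
Inductive step: assume the claim holds for r = p, i.e. 6 | h(p). Then
h(p+1) − 9·h(p) = (5·3^(p+1) + 3·9^(p+1)) − 9·(5·3^p + 3·9^p) = (5)·3^p·(3 − 9) = (-30)·3^p. Since 6 | h(p) by the inductive hypothesis, 6 | 9·h(p); and 6 | -30 since -30 = 6·-5. Therefore 6 | h(p+1).
Hence, by induction on r, the claim holds for every r ≥ 1.
Therefore the largest such d is 6.

d = 6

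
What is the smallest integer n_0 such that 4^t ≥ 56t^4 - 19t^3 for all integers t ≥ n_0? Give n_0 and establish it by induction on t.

n_0 = 10

At t = 9: 262144 < 353565, so the inequality fails and n_0 ≥ 10. We prove 4^t ≥ 56t^4 - 19t^3 for all t ≥ 10.
When t = 10: 4^t = 1048576 and 56t^4 - 19t^3 = 541000, so 1048576 ≥ 541000.
Suppose the result is true for t = m, so 4^m ≥ 56m^4 - 19m^3.
Then 4^(m + 1) = 4·(4^m) ≥ 4·(56m^4 - 19m^3).
Also, for m ≥ 10 we have 4·(56m^4 - 19m^3) ≥ 56(m+1)^4 - 19(m+1)^3, since 4·(56m^4 - 19m^3) − (56(m+1)^4 - 19(m+1)^3) = 168m^4 - 281m^3 - 279m^2 - 167m - 37, which is nonnegative for all m ≥ 10.
Combining, 4^(m + 1) ≥ 56(m+1)^4 - 19(m+1)^3.
By the principle of mathematical induction, the result holds for all t ≥ 10.
Hence the smallest such n_0 is 10.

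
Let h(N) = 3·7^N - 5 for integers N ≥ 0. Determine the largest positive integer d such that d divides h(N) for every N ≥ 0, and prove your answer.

d = 2

Computing the first values: h(0) = -2 and h(1) = 16; gcd(-2, 16) = 2, so d ≤ 2.
We prove 2 | 3·7^N - 5 for all N ≥ 0 by induction on N.
Base case (N = 0): h(0) = -2 = 2·(-1), so 2 | h(0).
For the inductive step, assume it holds for an arbitrary j ≥ 0, i.e. 2 | h(j). Then
h(j+1) = 3·7^(j+1) - 5 = 7·(3·7^j - 5) + 30 = 7·h(j) + 30. The first term is divisible by 2 by the inductive hypothesis, and 30 is divisible by 2. Hence 2 | h(j+1).
Hence, by induction on N, the claim holds for every N ≥ 0.
Therefore the largest such d is 2.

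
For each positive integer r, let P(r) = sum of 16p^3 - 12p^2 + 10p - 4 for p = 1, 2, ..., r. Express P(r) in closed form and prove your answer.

P(r) = r(4r^3 + 4r^2 + 3r - 1)

We claim P(r) = r(4r^3 + 4r^2 + 3r - 1) for all r ≥ 1.
Base step (r = 1): P(1) = 10, and the closed form gives 10. They agree.
For the inductive step, assume it holds for an arbitrary p ≥ 1, so P(p) = p(4p^3 + 4p^2 + 3p - 1).
Then P(p+1) = P(p) + (16p^3 + 36p^2 + 34p + 10) = (p(4p^3 + 4p^2 + 3p - 1)) + (16p^3 + 36p^2 + 34p + 10).
Simplifying, P(p+1) = (p + 1)(4p^3 + 16p^2 + 23p + 10) = (p+1)(4(p+1)^3 + 4(p+1)^2 + 3(p+1) - 1),
which is the closed form with r = p+1.
This completes the induction.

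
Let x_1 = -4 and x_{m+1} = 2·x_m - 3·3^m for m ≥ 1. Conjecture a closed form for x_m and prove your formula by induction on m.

Computing the first terms: x_1 = -4, x_2 = -17, x_3 = -61. This suggests x_m = 5·2^(m - 1) - 3^(m + 1).
Base step (m = 1): the formula gives -4 = -4 = x_1.
For the inductive step, assume it holds for an arbitrary r ≥ 1, so x_r = 5·2^(r - 1) - 3^(r + 1).
Then x_{r+1} = 2·x_r - 3·3^r = 2·(5·2^(r - 1) - 3^(r + 1)) - 3·3^r = 5·2^r - 3^(r + 2) = 5·2^((r+1) - 1) - 3^((r+1) + 1),
which is the claimed formula at m = r+1.
This completes the induction.

x_m = 5·2^(m - 1) - 3^(m + 1)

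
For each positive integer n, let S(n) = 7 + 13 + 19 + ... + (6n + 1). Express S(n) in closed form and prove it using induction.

S(n) = n(3n + 4)

We claim S(n) = n(3n + 4) for all n ≥ 1.
Base case (n = 1): S(1) = 7, and the closed form gives 7. They agree.
Suppose the result is true for n = k, so S(k) = k(3k + 4).
Then S(k+1) = S(k) + (6k + 7) = (k(3k + 4)) + (6k + 7).
Simplifying, S(k+1) = (k + 1)(3k + 7) = (k+1)(3(k+1) + 4),
which is the closed form with n = k+1.
By the principle of mathematical induction, the result holds for all n ≥ 1.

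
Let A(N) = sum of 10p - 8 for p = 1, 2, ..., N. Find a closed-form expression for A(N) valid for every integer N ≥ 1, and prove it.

A(N) = N(5N - 3)

We claim A(N) = N(5N - 3) for all N ≥ 1.
Base step (N = 1): A(1) = 2, and the closed form gives 2. They agree.
Inductive step: assume the claim holds for N = p, so A(p) = p(5p - 3).
Then A(p+1) = A(p) + (10p + 2) = (p(5p - 3)) + (10p + 2).
Simplifying, A(p+1) = (p + 1)(5p + 2) = (p+1)(5(p+1) - 3),
which is the closed form with N = p+1.
This completes the induction.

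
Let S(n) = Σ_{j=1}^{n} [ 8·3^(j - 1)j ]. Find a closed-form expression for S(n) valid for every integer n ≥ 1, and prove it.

S(n) = 2·3^n(2n - 1) + 2

We claim S(n) = 2·3^n(2n - 1) + 2 for all n ≥ 1.
Base case (n = 1): S(1) = 8, and the closed form gives 8. They agree.
Inductive step: suppose the statement holds for some j ≥ 1, so S(j) = 2·3^j(2j - 1) + 2.
Then S(j+1) = S(j) + (8·3^j(j + 1)) = (2·3^j(2j - 1) + 2) + (8·3^j(j + 1)).
Simplifying, S(j+1) = 12·3^j·j + 6·3^j + 2 = 2·3^(j+1)(2(j+1) - 1) + 2,
which is the closed form with n = j+1.
By the principle of mathematical induction, the result holds for all n ≥ 1.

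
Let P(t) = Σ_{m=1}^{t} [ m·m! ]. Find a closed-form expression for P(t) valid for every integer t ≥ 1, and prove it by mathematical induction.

P(t) = (t + 1)! - 1

We claim P(t) = (t + 1)! - 1 for all t ≥ 1.
For the base case t = 1: P(1) = 1, and the closed form gives 1. They agree.
Inductive step: assume the claim holds for t = m, so P(m) = (m + 1)! - 1.
Then P(m+1) = P(m) + ((m + 1)(m + 1)!) = ((m + 1)! - 1) + ((m + 1)(m + 1)!).
Simplifying, P(m+1) = ((m+1) + 1)! - 1,
which is the closed form with t = m+1.
Hence, by induction on t, the claim holds for every t ≥ 1.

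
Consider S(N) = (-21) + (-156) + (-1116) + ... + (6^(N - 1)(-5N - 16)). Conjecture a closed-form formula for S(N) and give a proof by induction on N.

S(N) = -6^N(N + 3) + 3

We claim S(N) = -6^N(N + 3) + 3 for all N ≥ 1.
For the base case N = 1: S(1) = -21, and the closed form gives -21. They agree.
Suppose the result is true for N = r, so S(r) = -6^r(r + 3) + 3.
Then S(r+1) = S(r) + (6^r(-5r - 21)) = (-6^r(r + 3) + 3) + (6^r(-5r - 21)).
Simplifying, S(r+1) = -6·6^r·r - 24·6^r + 3 = -6^(r+1)((r+1) + 3) + 3,
which is the closed form with N = r+1.
By the principle of mathematical induction, the result holds for all N ≥ 1.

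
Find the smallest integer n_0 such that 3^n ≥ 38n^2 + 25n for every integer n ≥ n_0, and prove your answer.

At n = 6: 729 < 1518, so the inequality fails and n_0 ≥ 7. We prove 3^n ≥ 38n^2 + 25n for all n ≥ 7.
Base step (n = 7): 3^n = 2187 and 38n^2 + 25n = 2037, so 2187 ≥ 2037.
Inductive step: suppose the statement holds for some r ≥ 7, so 3^r ≥ 38r^2 + 25r.
Then 3^(r + 1) = 3·(3^r) ≥ 3·(38r^2 + 25r).
Also, for r ≥ 7 we have 3·(38r^2 + 25r) ≥ 38(r+1)^2 + 25(r+1), since 3·(38r^2 + 25r) − (38(r+1)^2 + 25(r+1)) = 76r^2 - 26r - 63, which is nonnegative for all r ≥ 7.
Combining, 3^(r + 1) ≥ 38(r+1)^2 + 25(r+1).
By induction, the statement is established for all n ≥ 7.
Hence the smallest such n_0 is 7.

n_0 = 7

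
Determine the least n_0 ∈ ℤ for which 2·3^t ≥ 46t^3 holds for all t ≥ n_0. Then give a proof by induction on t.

At t = 8: 13122 < 23552, so the inequality fails and n_0 ≥ 9. We prove 2·3^t ≥ 46t^3 for all t ≥ 9.
When t = 9: 2·3^t = 39366 and 46t^3 = 33534, so 39366 ≥ 33534.
Inductive step: suppose the statement holds for some m ≥ 9, so 2·3^m ≥ 46m^3.
Then 2·3^(m + 1) = 3·(2·3^m) ≥ 3·(46m^3).
Also, for m ≥ 9 we have 3·(46m^3) ≥ 46(m+1)^3, since 3 ≥ (1 + 1/m)^3 for all m ≥ 9.
Combining, 2·3^(m + 1) ≥ 46(m+1)^3.
By induction, the statement is established for all t ≥ 9.
Hence the smallest such n_0 is 9.

n_0 = 9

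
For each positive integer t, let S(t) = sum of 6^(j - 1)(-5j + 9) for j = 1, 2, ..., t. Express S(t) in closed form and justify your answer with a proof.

S(t) = 6^t(-t + 2) - 2

We claim S(t) = 6^t(-t + 2) - 2 for all t ≥ 1.
For the base case t = 1: S(1) = 4, and the closed form gives 4. They agree.
Inductive step: suppose the statement holds for some j ≥ 1, so S(j) = 6^j(-j + 2) - 2.
Then S(j+1) = S(j) + (6^j(-5j + 4)) = (6^j(-j + 2) - 2) + (6^j(-5j + 4)).
Simplifying, S(j+1) = -6·6^j·j + 6·6^j - 2 = 6^(j+1)(-(j+1) + 2) - 2,
which is the closed form with t = j+1.
This completes the induction.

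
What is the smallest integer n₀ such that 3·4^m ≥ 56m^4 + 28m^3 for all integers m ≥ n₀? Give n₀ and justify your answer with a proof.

n₀ = 9

At m = 8: 196608 < 243712, so the inequality fails and n₀ ≥ 9. We prove 3·4^m ≥ 56m^4 + 28m^3 for all m ≥ 9.
For the base case m = 9: 3·4^m = 786432 and 56m^4 + 28m^3 = 387828, so 786432 ≥ 387828.
Suppose the result is true for m = k, so 3·4^k ≥ 56k^4 + 28k^3.
Then 3·4^(k + 1) = 4·(3·4^k) ≥ 4·(56k^4 + 28k^3).
Also, for k ≥ 9 we have 4·(56k^4 + 28k^3) ≥ 56(k+1)^4 + 28(k+1)^3, since 4·(56k^4 + 28k^3) − (56(k+1)^4 + 28(k+1)^3) = 168k^4 - 140k^3 - 420k^2 - 308k - 84, which is nonnegative for all k ≥ 9.
Combining, 3·4^(k + 1) ≥ 56(k+1)^4 + 28(k+1)^3.
Hence, by induction on m, the claim holds for every m ≥ 9.
Hence the smallest such n₀ is 9.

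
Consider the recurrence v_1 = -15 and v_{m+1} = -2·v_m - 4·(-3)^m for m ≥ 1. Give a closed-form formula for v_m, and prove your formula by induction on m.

Computing the first terms: v_1 = -15, v_2 = 42, v_3 = -120. This suggests v_m = -3(-2)^(m - 1) + 4(-3)^m.
Base step (m = 1): the formula gives -15 = -15 = v_1.
Inductive step: assume the claim holds for m = p, so v_p = -3(-2)^(p - 1) + 4(-3)^p.
Then v_{p+1} = -2·v_p - 4·(-3)^p = -2·(-3(-2)^(p - 1) + 4(-3)^p) - 4·(-3)^p = -3(-2)^p + 4(-3)^(p + 1) = -3(-2)^((p+1) - 1) + 4(-3)^(p+1),
which is the claimed formula at m = p+1.
By induction, the statement is established for all m ≥ 1.

v_m = -3(-2)^(m - 1) + 4(-3)^m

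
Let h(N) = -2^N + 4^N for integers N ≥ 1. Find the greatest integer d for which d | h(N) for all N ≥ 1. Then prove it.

Computing the first values: h(1) = 2 and h(2) = 12; gcd(2, 12) = 2, so d ≤ 2.
We prove 2 | -2^N + 4^N for all N ≥ 1 by induction on N.
For the base case N = 1: h(1) = 2 = 2·(1), so 2 | h(1).
For the inductive step, assume it holds for an arbitrary m ≥ 1, i.e. 2 | h(m). Then
4^{m+1} − 2^{m+1} = 4·4^m − 2·2^m = 4·(4^m − 2^m) + (2)·2^m. The first term is divisible by 2 by the inductive hypothesis, and the second term (2)·2^m is divisible by 2 since 2 | 2. Hence 2 | h(m+1).
This completes the induction.
Therefore the largest such d is 2.

d = 2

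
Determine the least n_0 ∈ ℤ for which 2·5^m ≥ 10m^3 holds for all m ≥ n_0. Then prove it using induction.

n_0 = 4

At m = 3: 250 < 270, so the inequality fails and n_0 ≥ 4. We prove 2·5^m ≥ 10m^3 for all m ≥ 4.
Base step (m = 4): 2·5^m = 1250 and 10m^3 = 640, so 1250 ≥ 640.
For the inductive step, assume it holds for an arbitrary j ≥ 4, so 2·5^j ≥ 10j^3.
Then 2·5^(j + 1) = 5·(2·5^j) ≥ 5·(10j^3).
Also, for j ≥ 4 we have 5·(10j^3) ≥ 10(j+1)^3, since 5 ≥ (1 + 1/j)^3 for all j ≥ 4.
Combining, 2·5^(j + 1) ≥ 10(j+1)^3.
This completes the induction.
Hence the smallest such n_0 is 4.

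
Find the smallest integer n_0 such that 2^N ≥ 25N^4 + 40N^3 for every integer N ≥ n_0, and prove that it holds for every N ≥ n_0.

n_0 = 23

At N = 22: 4194304 < 6282320, so the inequality fails and n_0 ≥ 23. We prove 2^N ≥ 25N^4 + 40N^3 for all N ≥ 23.
When N = 23: 2^N = 8388608 and 25N^4 + 40N^3 = 7482705, so 8388608 ≥ 7482705.
Inductive step: suppose the statement holds for some k ≥ 23, so 2^k ≥ 25k^4 + 40k^3.
Then 2^(k + 1) = 2·(2^k) ≥ 2·(25k^4 + 40k^3).
Also, for k ≥ 23 we have 2·(25k^4 + 40k^3) ≥ 25(k+1)^4 + 40(k+1)^3, since 2·(25k^4 + 40k^3) − (25(k+1)^4 + 40(k+1)^3) = 25k^4 - 60k^3 - 270k^2 - 220k - 65, which is nonnegative for all k ≥ 23.
Combining, 2^(k + 1) ≥ 25(k+1)^4 + 40(k+1)^3.
Hence, by induction on N, the claim holds for every N ≥ 23.
Hence the smallest such n_0 is 23.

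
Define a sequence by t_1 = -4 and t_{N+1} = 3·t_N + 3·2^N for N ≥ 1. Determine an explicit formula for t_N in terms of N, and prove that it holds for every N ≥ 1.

Computing the first terms: t_1 = -4, t_2 = -6, t_3 = -6. This suggests t_N = -3·2^N + 2·3^(N - 1).
Base step (N = 1): the formula gives -4 = -4 = t_1.
Inductive step: assume the claim holds for N = p, so t_p = -3·2^p + 2·3^(p - 1).
Then t_{p+1} = 3·t_p + 3·2^p = 3·(-3·2^p + 2·3^(p - 1)) + 3·2^p = -3·2^(p + 1) + 2·3^p = -3·2^(p+1) + 2·3^((p+1) - 1),
which is the claimed formula at N = p+1.
By the principle of mathematical induction, the result holds for all N ≥ 1.

t_N = -3·2^N + 2·3^(N - 1)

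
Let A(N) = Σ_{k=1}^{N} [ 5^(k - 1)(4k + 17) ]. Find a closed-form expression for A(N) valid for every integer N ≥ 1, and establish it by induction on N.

We claim A(N) = 5^N(N + 4) - 4 for all N ≥ 1.
When N = 1: A(1) = 21, and the closed form gives 21. They agree.
Suppose the result is true for N = k, so A(k) = 5^k(k + 4) - 4.
Then A(k+1) = A(k) + (5^k(4k + 21)) = (5^k(k + 4) - 4) + (5^k(4k + 21)).
Simplifying, A(k+1) = 5^(k + 1)k + 5^(k + 2) - 4 = 5^(k+1)((k+1) + 4) - 4,
which is the closed form with N = k+1.
Hence, by induction on N, the claim holds for every N ≥ 1.

A(N) = 5^N(N + 4) - 4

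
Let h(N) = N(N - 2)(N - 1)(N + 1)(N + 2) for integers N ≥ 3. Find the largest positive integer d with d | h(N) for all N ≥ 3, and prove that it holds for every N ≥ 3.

Computing the first values: h(3) = 120 and h(4) = 720; gcd(120, 720) = 120, so d ≤ 120.
We prove 120 | N(N - 2)(N - 1)(N + 1)(N + 2) for all N ≥ 3 by induction on N.
Base case (N = 3): h(3) = 120 = 120·(1), so 120 | h(3).
Inductive step: suppose the statement holds for some i ≥ 3, i.e. 120 | h(i). Then
h(i+1) − h(i) = (i-1)·i·(i+1)·(i+2)·(i+3) − (i-2)·(i-1)·i·(i+1)·(i+2) = (i-1)·i·(i+1)·(i+2)·[(i+3) − (i-2)] = 5·(i-1)·i·(i+1)·(i+2). The product of 4 consecutive integers is divisible by (4)! = 24, so h(i+1) − h(i) is divisible by 5·24 = 120. By the inductive hypothesis 120 | h(i), hence 120 | h(i+1).
This completes the induction.
Therefore the largest such d is 120.

d = 120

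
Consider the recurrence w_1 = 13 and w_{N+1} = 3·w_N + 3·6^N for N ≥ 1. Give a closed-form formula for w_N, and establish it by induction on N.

w_N = 7·3^(N - 1) + 6^N

Computing the first terms: w_1 = 13, w_2 = 57, w_3 = 279. This suggests w_N = 7·3^(N - 1) + 6^N.
For the base case N = 1: the formula gives 13 = 13 = w_1.
Inductive step: suppose the statement holds for some j ≥ 1, so w_j = 7·3^(j - 1) + 6^j.
Then w_{j+1} = 3·w_j + 3·6^j = 3·(7·3^(j - 1) + 6^j) + 3·6^j = 7·3^j + 6^(j + 1) = 7·3^((j+1) - 1) + 6^(j+1),
which is the claimed formula at N = j+1.
This completes the induction.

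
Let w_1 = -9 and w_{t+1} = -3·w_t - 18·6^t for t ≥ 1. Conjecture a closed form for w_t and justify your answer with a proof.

w_t = -(-3)^t - 2·6^t

Computing the first terms: w_1 = -9, w_2 = -81, w_3 = -405. This suggests w_t = -(-3)^t - 2·6^t.
For the base case t = 1: the formula gives -9 = -9 = w_1.
Inductive step: assume the claim holds for t = p, so w_p = -(-3)^p - 2·6^p.
Then w_{p+1} = -3·w_p - 18·6^p = -3·(-(-3)^p - 2·6^p) - 18·6^p = -(-3)^(p + 1) - 2·6^(p + 1),
which is the claimed formula at t = p+1.
This completes the induction.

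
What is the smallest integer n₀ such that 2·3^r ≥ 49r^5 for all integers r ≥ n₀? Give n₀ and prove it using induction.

At r = 15: 28697814 < 37209375, so the inequality fails and n₀ ≥ 16. We prove 2·3^r ≥ 49r^5 for all r ≥ 16.
Base case (r = 16): 2·3^r = 86093442 and 49r^5 = 51380224, so 86093442 ≥ 51380224.
For the inductive step, assume it holds for an arbitrary m ≥ 16, so 2·3^m ≥ 49m^5.
Then 2·3^(m + 1) = 3·(2·3^m) ≥ 3·(49m^5).
Also, for m ≥ 16 we have 3·(49m^5) ≥ 49(m+1)^5, since 3 ≥ (1 + 1/m)^5 for all m ≥ 16.
Combining, 2·3^(m + 1) ≥ 49(m+1)^5.
Hence, by induction on r, the claim holds for every r ≥ 16.
Hence the smallest such n₀ is 16.

n₀ = 16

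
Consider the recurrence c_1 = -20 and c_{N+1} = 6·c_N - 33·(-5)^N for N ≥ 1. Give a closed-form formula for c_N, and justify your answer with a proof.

Computing the first terms: c_1 = -20, c_2 = 45, c_3 = -555. This suggests c_N = 3(-5)^N - 5·6^(N - 1).
When N = 1: the formula gives -20 = -20 = c_1.
Suppose the result is true for N = p, so c_p = 3(-5)^p - 5·6^(p - 1).
Then c_{p+1} = 6·c_p - 33·(-5)^p = 6·(3(-5)^p - 5·6^(p - 1)) - 33·(-5)^p = 3(-5)^(p + 1) - 5·6^p = 3(-5)^(p+1) - 5·6^((p+1) - 1),
which is the claimed formula at N = p+1.
Hence, by induction on N, the claim holds for every N ≥ 1.

c_N = 3(-5)^N - 5·6^(N - 1)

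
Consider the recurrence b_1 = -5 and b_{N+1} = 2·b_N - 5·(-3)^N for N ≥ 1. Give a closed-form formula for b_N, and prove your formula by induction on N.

b_N = (-3)^N - 2^N

Computing the first terms: b_1 = -5, b_2 = 5, b_3 = -35. This suggests b_N = (-3)^N - 2^N.
For the base case N = 1: the formula gives -5 = -5 = b_1.
For the inductive step, assume it holds for an arbitrary j ≥ 1, so b_j = (-3)^j - 2^j.
Then b_{j+1} = 2·b_j - 5·(-3)^j = 2·((-3)^j - 2^j) - 5·(-3)^j = (-3)^(j + 1) - 2^(j + 1),
which is the claimed formula at N = j+1.
By induction, the statement is established for all N ≥ 1.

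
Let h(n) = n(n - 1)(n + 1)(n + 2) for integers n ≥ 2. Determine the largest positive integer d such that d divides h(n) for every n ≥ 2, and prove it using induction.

d = 24

Computing the first values: h(2) = 24 and h(3) = 120; gcd(24, 120) = 24, so d ≤ 24.
We prove 24 | n(n - 1)(n + 1)(n + 2) for all n ≥ 2 by induction on n.
Base case (n = 2): h(2) = 24 = 24·(1), so 24 | h(2).
Inductive step: suppose the statement holds for some m ≥ 2, i.e. 24 | h(m). Then
h(m+1) − h(m) = m·(m+1)·(m+2)·(m+3) − (m-1)·m·(m+1)·(m+2) = m·(m+1)·(m+2)·[(m+3) − (m-1)] = 4·m·(m+1)·(m+2). The product of 3 consecutive integers is divisible by (3)! = 6, so h(m+1) − h(m) is divisible by 4·6 = 24. By the inductive hypothesis 24 | h(m), hence 24 | h(m+1).
Hence, by induction on n, the claim holds for every n ≥ 2.
Therefore the largest such d is 24.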